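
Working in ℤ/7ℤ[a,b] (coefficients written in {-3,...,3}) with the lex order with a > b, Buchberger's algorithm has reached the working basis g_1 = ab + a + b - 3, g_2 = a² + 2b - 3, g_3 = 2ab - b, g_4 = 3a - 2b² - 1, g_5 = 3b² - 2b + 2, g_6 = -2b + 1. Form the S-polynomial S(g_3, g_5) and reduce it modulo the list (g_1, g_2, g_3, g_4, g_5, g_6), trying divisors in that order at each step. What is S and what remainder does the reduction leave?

lcm(LM(g_3), LM(g_5)) = ab².
S = (lcm/LT(g_3))·g_3 − (lcm/LT(g_5))·g_5 = 3ab - 3a + 3b².
Reduce S modulo (g_1, g_2, g_3, g_4, g_5, g_6) in that order:
  leading term ab: subtract (3)·g_1 from 3ab - 3a + 3b² → a + 3b² - 3b + 2
  leading term a: subtract (-2)·g_4 from a + 3b² - 3b + 2 → -b² - 3b
  leading term b²: subtract (2)·g_5 from -b² - 3b → b + 3
  leading term b: subtract (3)·g_6 from b + 3 → 0
The remainder is 0, so this S-polynomial contributes no new basis element.

S(g_3, g_5) = 3ab - 3a + 3b²; remainder on division = 0.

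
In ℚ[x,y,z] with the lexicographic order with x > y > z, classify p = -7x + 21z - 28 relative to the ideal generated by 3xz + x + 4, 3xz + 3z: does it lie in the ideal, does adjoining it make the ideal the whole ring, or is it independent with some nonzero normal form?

First compute the reduced Gröbner basis of I by Buchberger's algorithm.
f_1 = 3xz + x + 4, LT = xz.
f_2 = 3xz + 3z, LT = xz.

S(f_1,f_2): lcm = xz. S = ⅓x - z + 4/3.
  leading term x: no divisor's leading term divides it; move ⅓x to the remainder.
  leading term z: no divisor's leading term divides it; move -z to the remainder.
  leading term 1: no divisor's leading term divides it; move 4/3 to the remainder.
  remainder ⅓x - z + 4/3 ≠ 0; add h_3 = ⅓x - z + 4/3 to the basis.

S(f_1,h_3): lcm = xz. S = ⅓x + 3z² - 4z + 4/3.
  leading term x: subtract (1)·h_3 from ⅓x + 3z² - 4z + 4/3 → 3z² - 3z
  leading term z²: no divisor's leading term divides it; move 3z² to the remainder.
  leading term z: no divisor's leading term divides it; move -3z to the remainder.
  remainder 3z² - 3z ≠ 0; add h_4 = 3z² - 3z to the basis.

The other S-polynomials (S(f_2,h_3), S(f_1,h_4), S(f_2,h_4), S(h_3,h_4)) all reduce to 0 modulo the current basis, so we have a Gröbner basis.
Inter-reduce: drop elements whose leading term is divisible by another's, tail-reduce, and make monic.
Reduced Gröbner basis: {x - 3z + 4, z² - z}.
Label its elements g_1 = x - 3z + 4, g_2 = z² - z.

Reduce p = -7x + 21z - 28 modulo G:
  leading term x: subtract (-7)·g_1 from -7x + 21z - 28 → 0
  normal form = 0.
Since the normal form is 0, p ∈ I.

Ideal membership is decidable via reduction modulo a Gröbner basis.

-7x + 21z - 28 lies in I (it reduces to 0).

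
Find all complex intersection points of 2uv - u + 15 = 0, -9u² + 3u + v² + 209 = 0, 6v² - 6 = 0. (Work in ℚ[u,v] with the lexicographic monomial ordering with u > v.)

Compute a lex Gröbner basis by Buchberger's algorithm.
f_1 = 2uv - u + 15, LT = uv.
f_2 = -9u² + 3u + v² + 209, LT = u².
f_3 = 6v² - 6, LT = v².

S(f_1,f_2): lcm = u²v. S = -½u² + ⅓uv + 15/2u + 1/9v³ + 209/9v.
  leading term u²: subtract (1/18)·f_2 from -½u² + ⅓uv + 15/2u + 1/9v³ + 209/9v → ⅓uv + 22/3u + 1/9v³ - 1/18v² + 209/9v - 209/18
  leading term uv: subtract (⅙)·f_1 from ⅓uv + 22/3u + 1/9v³ - 1/18v² + 209/9v - 209/18 → 15/2u + 1/9v³ - 1/18v² + 209/9v - 127/9
  leading term u: no divisor's leading term divides it; move 15/2u to the remainder.
  leading term v³: subtract (1/54v)·f_3 from 1/9v³ - 1/18v² + 209/9v - 127/9 → -1/18v² + 70/3v - 127/9
  leading term v²: subtract (-1/108)·f_3 from -1/18v² + 70/3v - 127/9 → 70/3v - 85/6
  leading term v: no divisor's leading term divides it; move 70/3v to the remainder.
  leading term 1: no divisor's leading term divides it; move -85/6 to the remainder.
  remainder 15/2u + 70/3v - 85/6 ≠ 0; add h_4 = 15/2u + 70/3v - 85/6 to the basis.

S(f_1,f_3): lcm = uv². S = -½uv + u + 15/2v.
  leading term uv: subtract (-¼)·f_1 from -½uv + u + 15/2v → ¾u + 15/2v + 15/4
  leading term u: subtract (1/10)·h_4 from ¾u + 15/2v + 15/4 → 31/6v + 31/6
  leading term v: no divisor's leading term divides it; move 31/6v to the remainder.
  leading term 1: no divisor's leading term divides it; move 31/6 to the remainder.
  remainder 31/6v + 31/6 ≠ 0; add h_5 = 31/6v + 31/6 to the basis.

The other S-polynomials (S(f_2,f_3), S(f_1,h_4), S(f_2,h_4), S(f_3,h_4), S(f_1,h_5), S(f_2,h_5), S(f_3,h_5), S(h_4,h_5)) all reduce to 0 modulo the current basis, so we have a Gröbner basis.
Inter-reduce: drop elements whose leading term is divisible by another's, tail-reduce, and make monic.
Reduced Gröbner basis: {u - 5, v + 1}.

Since the basis is lex-ordered, v + 1 is univariate in v. Its roots are {-1}. Back-substituting each root into the other basis elements fixes the other coordinates.
  v = -1: the earlier basis element becomes u - 5 = 0, giving u = 5 — point (5, -1).

{(5, -1)}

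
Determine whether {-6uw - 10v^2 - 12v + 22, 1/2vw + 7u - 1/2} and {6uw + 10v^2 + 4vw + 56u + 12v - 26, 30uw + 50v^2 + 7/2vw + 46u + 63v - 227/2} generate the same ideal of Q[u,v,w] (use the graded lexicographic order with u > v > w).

Two ideals are equal iff their reduced Gröbner bases coincide (the reduced basis is unique for a fixed ordering).
Buchberger on the first generating set:
f_1 = -6uw - 10v^2 - 12v + 22, LT = uw.
f_2 = 1/2vw + 7u - 1/2, LT = vw.

S(f_1,f_2): lcm = uvw. S = 5/3v^3 - 14u^2 + 2v^2 + u - 11/3v.
  reduce S modulo (f_1, f_2):
  remainder 5/3v^3 - 14u^2 + 2v^2 + u - 11/3v ≠ 0; add g_3 = 5/3v^3 - 14u^2 + 2v^2 + u - 11/3v to the basis.

The other S-polynomials (S(f_1,g_3), S(f_2,g_3)) all reduce to 0 modulo the current basis, so we have a Gröbner basis.
Inter-reduce: drop elements whose leading term is divisible by another's, tail-reduce, and make monic.
Reduced Gröbner basis: {v^3 - 42/5u^2 + 6/5v^2 + 3/5u - 11/5v, uw + 5/3v^2 + 2v - 11/3, vw + 14u - 1}.

Buchberger on the second generating set:
h_1 = 6uw + 10v^2 + 4vw + 56u + 12v - 26, LT = uw.
h_2 = 30uw + 50v^2 + 7/2vw + 46u + 63v - 227/2, LT = uw.

S(h_1,h_2): lcm = uw. S = 11/20vw + 39/5u - 1/10v - 11/20.
  reduce S modulo (h_1, h_2):
  remainder 11/20vw + 39/5u - 1/10v - 11/20 ≠ 0; add k_3 = 11/20vw + 39/5u - 1/10v - 11/20 to the basis.

S(h_1,k_3): lcm = uvw. S = 5/3v^3 + 2/3v^2w - 156/11u^2 + 314/33uv + 2v^2 + u - 13/3v.
  reduce S modulo (h_1, h_2, k_3):
  remainder 5/3v^3 - 156/11u^2 + 2/33uv + 70/33v^2 + u - 11/3v ≠ 0; add k_4 = 5/3v^3 - 156/11u^2 + 2/33uv + 70/33v^2 + u - 11/3v to the basis.

The other S-polynomials (S(h_2,k_3), S(h_1,k_4), S(h_2,k_4), S(k_3,k_4)) all reduce to 0 modulo the current basis, so we have a Gröbner basis.
Inter-reduce: drop elements whose leading term is divisible by another's, tail-reduce, and make monic.
Reduced Gröbner basis: {v^3 - 468/55u^2 + 2/55uv + 14/11v^2 + 3/5u - 11/5v, uw + 5/3v^2 - 4/33u + 70/33v - 11/3, vw + 156/11u - 2/11v - 1}.

These differ, so the ideals are not equal.
The same test decides containment: I ⊆ J iff every generator of I reduces to 0 modulo a Gröbner basis of J.

No, the ideals differ.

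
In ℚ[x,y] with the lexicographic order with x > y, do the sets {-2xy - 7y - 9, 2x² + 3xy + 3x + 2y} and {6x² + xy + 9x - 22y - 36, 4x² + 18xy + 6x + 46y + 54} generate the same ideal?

Since reduced Gröbner bases are canonical representatives of ideals under a given ordering, it suffices to compute and compare them.
Buchberger on the first generating set:
f_1 = -2xy - 7y - 9, LT = xy.
f_2 = 2x² + 3xy + 3x + 2y, LT = x².

S(f_1,f_2): lcm = x²y. S = -3/2xy² + 2xy + 9/2x - y².
  leading term xy²: subtract (¾y)·f_1 from -3/2xy² + 2xy + 9/2x - y² → 2xy + 9/2x + 17/4y² + 27/4y
  leading term xy: subtract (-1)·f_1 from 2xy + 9/2x + 17/4y² + 27/4y → 9/2x + 17/4y² - ¼y - 9
  leading term x: no divisor's leading term divides it; move 9/2x to the remainder.
  leading term y²: no divisor's leading term divides it; move 17/4y² to the remainder.
  leading term y: no divisor's leading term divides it; move -¼y to the remainder.
  leading term 1: no divisor's leading term divides it; move -9 to the remainder.
  remainder 9/2x + 17/4y² - ¼y - 9 ≠ 0; add g_3 = 9/2x + 17/4y² - ¼y - 9 to the basis.

S(f_1,g_3): lcm = xy. S = -17/18y³ + 1/18y² + 11/2y + 9/2.
  leading term y³: no divisor's leading term divides it; move -17/18y³ to the remainder.
  leading term y²: no divisor's leading term divides it; move 1/18y² to the remainder.
  leading term y: no divisor's leading term divides it; move 11/2y to the remainder.
  leading term 1: no divisor's leading term divides it; move 9/2 to the remainder.
  remainder -17/18y³ + 1/18y² + 11/2y + 9/2 ≠ 0; add g_4 = -17/18y³ + 1/18y² + 11/2y + 9/2 to the basis.

The other S-polynomials (S(f_2,g_3), S(f_1,g_4), S(f_2,g_4), S(g_3,g_4)) all reduce to 0 modulo the current basis, so we have a Gröbner basis.
Inter-reduce: drop elements whose leading term is divisible by another's, tail-reduce, and make monic.
Reduced Gröbner basis: {x + 17/18y² - 1/18y - 2, y³ - 1/17y² - 99/17y - 81/17}.

Buchberger on the second generating set:
h_1 = 6x² + xy + 9x - 22y - 36, LT = x².
h_2 = 4x² + 18xy + 6x + 46y + 54, LT = x².

S(h_1,h_2): lcm = x². S = -13/3xy - 91/6y - 39/2.
  leading term xy: no divisor's leading term divides it; move -13/3xy to the remainder.
  leading term y: no divisor's leading term divides it; move -91/6y to the remainder.
  leading term 1: no divisor's leading term divides it; move -39/2 to the remainder.
  remainder -13/3xy - 91/6y - 39/2 ≠ 0; add k_3 = -13/3xy - 91/6y - 39/2 to the basis.

S(h_1,k_3): lcm = x²y. S = ⅙xy² - 2xy - 9/2x - 11/3y² - 6y.
  leading term xy²: subtract (-1/26y)·k_3 from ⅙xy² - 2xy - 9/2x - 11/3y² - 6y → -2xy - 9/2x - 17/4y² - 27/4y
  leading term xy: subtract (6/13)·k_3 from -2xy - 9/2x - 17/4y² - 27/4y → -9/2x - 17/4y² + ¼y + 9
  leading term x: no divisor's leading term divides it; move -9/2x to the remainder.
  leading term y²: no divisor's leading term divides it; move -17/4y² to the remainder.
  leading term y: no divisor's leading term divides it; move ¼y to the remainder.
  leading term 1: no divisor's leading term divides it; move 9 to the remainder.
  remainder -9/2x - 17/4y² + ¼y + 9 ≠ 0; add k_4 = -9/2x - 17/4y² + ¼y + 9 to the basis.

S(k_3,k_4): lcm = xy. S = -17/18y³ + 1/18y² + 11/2y + 9/2.
  leading term y³: no divisor's leading term divides it; move -17/18y³ to the remainder.
  leading term y²: no divisor's leading term divides it; move 1/18y² to the remainder.
  leading term y: no divisor's leading term divides it; move 11/2y to the remainder.
  leading term 1: no divisor's leading term divides it; move 9/2 to the remainder.
  remainder -17/18y³ + 1/18y² + 11/2y + 9/2 ≠ 0; add k_5 = -17/18y³ + 1/18y² + 11/2y + 9/2 to the basis.

The other S-polynomials (S(h_2,k_3), S(h_1,k_4), S(h_2,k_4), S(h_1,k_5), S(h_2,k_5), S(k_3,k_5), S(k_4,k_5)) all reduce to 0 modulo the current basis, so we have a Gröbner basis.
Inter-reduce: drop elements whose leading term is divisible by another's, tail-reduce, and make monic.
Reduced Gröbner basis: {x + 17/18y² - 1/18y - 2, y³ - 1/17y² - 99/17y - 81/17}.

Same reduced basis, so the two generating sets span the same ideal.
The choice of monomial ordering does not affect the verdict — as long as both bases are computed under the same ordering, their equality decides ideal equality.

Yes, the ideals are equal.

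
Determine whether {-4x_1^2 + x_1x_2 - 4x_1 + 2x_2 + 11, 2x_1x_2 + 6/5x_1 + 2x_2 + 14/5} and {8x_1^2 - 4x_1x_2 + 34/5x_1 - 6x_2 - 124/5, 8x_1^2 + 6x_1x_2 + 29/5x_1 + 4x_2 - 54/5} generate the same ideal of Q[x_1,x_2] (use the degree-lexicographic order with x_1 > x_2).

Two ideals are equal iff their reduced Gröbner bases coincide (the reduced basis is unique for a fixed ordering).
Buchberger on the first generating set:
f_1 = -4x_1^2 + x_1x_2 - 4x_1 + 2x_2 + 11, LT = x_1^2.
f_2 = 2x_1x_2 + 6/5x_1 + 2x_2 + 14/5, LT = x_1x_2.

S(f_1,f_2): lcm = x_1^2x_2. S = -1/4x_1x_2^2 - 3/5x_1^2 - 1/2x_2^2 - 7/5x_1 - 11/4x_2.
  leading term x_1x_2^2: subtract (-1/8x_2)·f_2 from -1/4x_1x_2^2 - 3/5x_1^2 - 1/2x_2^2 - 7/5x_1 - 11/4x_2 → -3/5x_1^2 + 3/20x_1x_2 - 1/4x_2^2 - 7/5x_1 - 12/5x_2
  leading term x_1^2: subtract (3/20)·f_1 from -3/5x_1^2 + 3/20x_1x_2 - 1/4x_2^2 - 7/5x_1 - 12/5x_2 → -1/4x_2^2 - 4/5x_1 - 27/10x_2 - 33/20
  leading term x_2^2: no divisor's leading term divides it; move -1/4x_2^2 to the remainder.
  leading term x_1: no divisor's leading term divides it; move -4/5x_1 to the remainder.
  leading term x_2: no divisor's leading term divides it; move -27/10x_2 to the remainder.
  leading term 1: no divisor's leading term divides it; move -33/20 to the remainder.
  remainder -1/4x_2^2 - 4/5x_1 - 27/10x_2 - 33/20 ≠ 0; add g_3 = -1/4x_2^2 - 4/5x_1 - 27/10x_2 - 33/20 to the basis.

The other S-polynomials (S(f_1,g_3), S(f_2,g_3)) all reduce to 0 modulo the current basis, so we have a Gröbner basis.
Inter-reduce: drop elements whose leading term is divisible by another's, tail-reduce, and make monic.
Reduced Gröbner basis: {x_1^2 + 23/20x_1 - 1/4x_2 - 12/5, x_1x_2 + 3/5x_1 + x_2 + 7/5, x_2^2 + 16/5x_1 + 54/5x_2 + 33/5}.

Buchberger on the second generating set:
h_1 = 8x_1^2 - 4x_1x_2 + 34/5x_1 - 6x_2 - 124/5, LT = x_1^2.
h_2 = 8x_1^2 + 6x_1x_2 + 29/5x_1 + 4x_2 - 54/5, LT = x_1^2.

S(h_1,h_2): lcm = x_1^2. S = -5/4x_1x_2 + 1/8x_1 - 5/4x_2 - 7/4.
  leading term x_1x_2: no divisor's leading term divides it; move -5/4x_1x_2 to the remainder.
  leading term x_1: no divisor's leading term divides it; move 1/8x_1 to the remainder.
  leading term x_2: no divisor's leading term divides it; move -5/4x_2 to the remainder.
  leading term 1: no divisor's leading term divides it; move -7/4 to the remainder.
  remainder -5/4x_1x_2 + 1/8x_1 - 5/4x_2 - 7/4 ≠ 0; add k_3 = -5/4x_1x_2 + 1/8x_1 - 5/4x_2 - 7/4 to the basis.

S(h_1,k_3): lcm = x_1^2x_2. S = -1/2x_1x_2^2 + 1/10x_1^2 - 3/20x_1x_2 - 3/4x_2^2 - 7/5x_1 - 31/10x_2.
  leading term x_1x_2^2: subtract (2/5x_2)·k_3 from -1/2x_1x_2^2 + 1/10x_1^2 - 3/20x_1x_2 - 3/4x_2^2 - 7/5x_1 - 31/10x_2 → 1/10x_1^2 - 1/5x_1x_2 - 1/4x_2^2 - 7/5x_1 - 12/5x_2
  leading term x_1^2: subtract (1/80)·h_1 from 1/10x_1^2 - 1/5x_1x_2 - 1/4x_2^2 - 7/5x_1 - 12/5x_2 → -3/20x_1x_2 - 1/4x_2^2 - 297/200x_1 - 93/40x_2 + 31/100
  leading term x_1x_2: subtract (3/25)·k_3 from -3/20x_1x_2 - 1/4x_2^2 - 297/200x_1 - 93/40x_2 + 31/100 → -1/4x_2^2 - 3/2x_1 - 87/40x_2 + 13/25
  leading term x_2^2: no divisor's leading term divides it; move -1/4x_2^2 to the remainder.
  leading term x_1: no divisor's leading term divides it; move -3/2x_1 to the remainder.
  leading term x_2: no divisor's leading term divides it; move -87/40x_2 to the remainder.
  leading term 1: no divisor's leading term divides it; move 13/25 to the remainder.
  remainder -1/4x_2^2 - 3/2x_1 - 87/40x_2 + 13/25 ≠ 0; add k_4 = -1/4x_2^2 - 3/2x_1 - 87/40x_2 + 13/25 to the basis.

The other S-polynomials (S(h_2,k_3), S(h_1,k_4), S(h_2,k_4), S(k_3,k_4)) all reduce to 0 modulo the current basis, so we have a Gröbner basis.
Inter-reduce: drop elements whose leading term is divisible by another's, tail-reduce, and make monic.
Reduced Gröbner basis: {x_1^2 + 4/5x_1 - 1/4x_2 - 12/5, x_1x_2 - 1/10x_1 + x_2 + 7/5, x_2^2 + 6x_1 + 87/10x_2 - 52/25}.

Since the reduced bases disagree, the two ideals are not the same.

No, the ideals differ.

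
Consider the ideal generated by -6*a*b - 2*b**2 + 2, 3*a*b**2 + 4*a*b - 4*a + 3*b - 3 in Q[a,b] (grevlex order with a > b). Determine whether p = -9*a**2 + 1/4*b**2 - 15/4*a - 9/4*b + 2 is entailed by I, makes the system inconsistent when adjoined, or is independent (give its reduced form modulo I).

-9*a**2 + 1/4*b**2 - 15/4*a - 9/4*b + 2 lies in I (it reduces to 0).

First compute the reduced Gröbner basis of I by Buchberger's algorithm.
f_1 = -6*a*b - 2*b**2 + 2, LT = a*b.
f_2 = 3*a*b**2 + 4*a*b - 4*a + 3*b - 3, LT = a*b**2.

S(f_1,f_2): lcm = a*b**2. S = 1/3*b**3 - 4/3*a*b + 4/3*a - 4/3*b + 1.
  reduce S modulo (f_1, f_2):
  remainder 1/3*b**3 + 4/9*b**2 + 4/3*a - 4/3*b + 5/9 ≠ 0; add h_3 = 1/3*b**3 + 4/9*b**2 + 4/3*a - 4/3*b + 5/9 to the basis.

S(f_1,h_3): lcm = a*b**3. S = 1/3*b**4 - 4/3*a*b**2 - 4*a**2 + 4*a*b - 1/3*b**2 - 5/3*a.
  reduce S modulo (f_1, f_2, h_3):
  remainder -4*a**2 + 1/9*b**2 - 5/3*a - b + 8/9 ≠ 0; add h_4 = -4*a**2 + 1/9*b**2 - 5/3*a - b + 8/9 to the basis.

The other S-polynomials (S(f_2,h_3), S(f_1,h_4), S(f_2,h_4), S(h_3,h_4)) all reduce to 0 modulo the current basis, so we have a Gröbner basis.
Inter-reduce: drop elements whose leading term is divisible by another's, tail-reduce, and make monic.
Reduced Gröbner basis: {b**3 + 4/3*b**2 + 4*a - 4*b + 5/3, a**2 - 1/36*b**2 + 5/12*a + 1/4*b - 2/9, a*b + 1/3*b**2 - 1/3}.
Label its elements g_1 = b**3 + 4/3*b**2 + 4*a - 4*b + 5/3, g_2 = a**2 - 1/36*b**2 + 5/12*a + 1/4*b - 2/9, g_3 = a*b + 1/3*b**2 - 1/3.

Reduce p = -9*a**2 + 1/4*b**2 - 15/4*a - 9/4*b + 2 modulo G:
  leading term a**2: subtract (-9)·g_2 from -9*a**2 + 1/4*b**2 - 15/4*a - 9/4*b + 2 → 0
  normal form = 0.
Since the normal form is 0, p ∈ I.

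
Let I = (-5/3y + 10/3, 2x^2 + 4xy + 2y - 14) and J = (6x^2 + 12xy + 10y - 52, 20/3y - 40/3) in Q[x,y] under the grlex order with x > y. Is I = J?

No, the ideals differ.

Since reduced Gröbner bases are canonical representatives of ideals under a given ordering, it suffices to compute and compare them.
Buchberger on the first generating set:
f_1 = -5/3y + 10/3, LT = y.
f_2 = 2x^2 + 4xy + 2y - 14, LT = x^2.

The S-polynomials (S(f_1,f_2)) all reduce to 0 modulo the current basis, so we have a Gröbner basis.
Inter-reduce: drop elements whose leading term is divisible by another's, tail-reduce, and make monic.
Reduced Gröbner basis: {x^2 + 4x - 5, y - 2}.

Buchberger on the second generating set:
h_1 = 6x^2 + 12xy + 10y - 52, LT = x^2.
h_2 = 20/3y - 40/3, LT = y.

The S-polynomials (S(h_1,h_2)) all reduce to 0 modulo the current basis, so we have a Gröbner basis.
Inter-reduce: drop elements whose leading term is divisible by another's, tail-reduce, and make monic.
Reduced Gröbner basis: {x^2 + 4x - 16/3, y - 2}.

Since the reduced bases disagree, the two ideals are not the same.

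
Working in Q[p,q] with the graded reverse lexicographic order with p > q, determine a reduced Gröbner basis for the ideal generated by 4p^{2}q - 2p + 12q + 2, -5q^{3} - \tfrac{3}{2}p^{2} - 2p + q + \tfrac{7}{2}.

The reduced Gröbner basis is the canonical form of the ideal for this ordering.

f_1 = 4p^{2}q - 2p + 12q + 2, LT = p^{2}q.
f_2 = -5q^{3} - \tfrac{3}{2}p^{2} - 2p + q + \tfrac{7}{2}, LT = q^{3}.

S(f_1,f_2): lcm = p^{2}q^{3}. S = -\tfrac{3}{10}p^{4} - \tfrac{2}{5}p^{3} + \tfrac{1}{5}p^{2}q - \tfrac{1}{2}pq^{2} + 3q^{3} + \tfrac{7}{10}p^{2} + \tfrac{1}{2}q^{2}.
  reduce S modulo (f_1, f_2):
  remainder -\tfrac{3}{10}p^{4} - \tfrac{2}{5}p^{3} - \tfrac{1}{2}pq^{2} - \tfrac{1}{5}p^{2} + \tfrac{1}{2}q^{2} - \tfrac{11}{10}p + 2 ≠ 0; add g_3 = -\tfrac{3}{10}p^{4} - \tfrac{2}{5}p^{3} - \tfrac{1}{2}pq^{2} - \tfrac{1}{5}p^{2} + \tfrac{1}{2}q^{2} - \tfrac{11}{10}p + 2 to the basis.

The other S-polynomials (S(f_1,g_3), S(f_2,g_3)) all reduce to 0 modulo the current basis, so we have a Gröbner basis.

G = {p^{4} + \tfrac{4}{3}p^{3} + \tfrac{5}{3}pq^{2} + \tfrac{2}{3}p^{2} - \tfrac{5}{3}q^{2} + \tfrac{11}{3}p - \tfrac{20}{3}, p^{2}q - \tfrac{1}{2}p + 3q + \tfrac{1}{2}, q^{3} + \tfrac{3}{10}p^{2} + \tfrac{2}{5}p - \tfrac{1}{5}q - \tfrac{7}{10}}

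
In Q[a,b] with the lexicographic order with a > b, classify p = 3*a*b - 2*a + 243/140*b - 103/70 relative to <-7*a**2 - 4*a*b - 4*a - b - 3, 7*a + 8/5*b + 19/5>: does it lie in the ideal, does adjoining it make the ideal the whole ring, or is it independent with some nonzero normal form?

Adjoining 3*a*b - 2*a + 243/140*b - 103/70 makes the ideal the whole ring: the system is inconsistent.

First compute the reduced Gröbner basis of I by Buchberger's algorithm.
f_1 = -7*a**2 - 4*a*b - 4*a - b - 3, LT = a**2.
f_2 = 7*a + 8/5*b + 19/5, LT = a.

S(f_1,f_2): lcm = a**2. S = 12/35*a*b + 1/35*a + 1/7*b + 3/7.
  reduce S modulo (f_1, f_2):
  remainder -96/1225*b**2 - 61/1225*b + 506/1225 ≠ 0; add h_3 = -96/1225*b**2 - 61/1225*b + 506/1225 to the basis.

The other S-polynomials (S(f_1,h_3), S(f_2,h_3)) all reduce to 0 modulo the current basis, so we have a Gröbner basis.
Inter-reduce: drop elements whose leading term is divisible by another's, tail-reduce, and make monic.
Reduced Gröbner basis: {a + 8/35*b + 19/35, b**2 + 61/96*b - 253/48}.
Label its elements g_1 = a + 8/35*b + 19/35, g_2 = b**2 + 61/96*b - 253/48.

Reduce p = 3*a*b - 2*a + 243/140*b - 103/70 modulo G:
  leading term a*b: subtract (3*b)·g_1 from 3*a*b - 2*a + 243/140*b - 103/70 → -2*a - 24/35*b**2 + 3/28*b - 103/70
  leading term a: subtract (-2)·g_1 from -2*a - 24/35*b**2 + 3/28*b - 103/70 → -24/35*b**2 + 79/140*b - 27/70
  leading term b**2: subtract (-24/35)·g_2 from -24/35*b**2 + 79/140*b - 27/70 → b - 4
  leading term b: no divisor's leading term divides it; move b to the remainder.
  leading term 1: no divisor's leading term divides it; move -4 to the remainder.
  normal form = b - 4.
The normal form is nonzero, so p ∉ I. Since p minus its normal form lies in I, I + (p) = I + (r) where r = b - 4; decide whether this ideal is the whole ring.
Run Buchberger on G together with r (pairs among the g_i already reduce to 0 since G is a Gröbner basis):
g_1 = a + 8/35*b + 19/35, LT = a.
g_2 = b**2 + 61/96*b - 253/48, LT = b**2.
r = b - 4, LT = b.

S(g_2,r): lcm = b**2. S = 445/96*b - 253/48.
  reduce S modulo (g_1, g_2, r):
  remainder 637/48 ≠ 0; add m_4 = 637/48 to the basis.

The other S-polynomials (S(g_1,g_2), S(g_1,r), S(g_1,m_4), S(g_2,m_4), S(r,m_4)) all reduce to 0 modulo the current basis, so we have a Gröbner basis.
Inter-reduce: drop elements whose leading term is divisible by another's, tail-reduce, and make monic.
Reduced Gröbner basis: {1}.
The reduced Gröbner basis of I + (p) is {1}: the ideal is the whole ring, so the enlarged system has no common solution — adjoining p is inconsistent.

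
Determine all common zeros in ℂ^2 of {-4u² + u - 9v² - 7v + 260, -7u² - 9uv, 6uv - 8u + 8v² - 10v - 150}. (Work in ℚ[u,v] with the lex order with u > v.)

{(0, 5)}

Compute a lex Gröbner basis by Buchberger's algorithm.
f_1 = -4u² + u - 9v² - 7v + 260, LT = u².
f_2 = -7u² - 9uv, LT = u².
f_3 = 6uv - 8u + 8v² - 10v - 150, LT = uv.

S(f_1,f_2): lcm = u². S = -9/7uv - ¼u + 9/4v² + 7/4v - 65.
  leading term uv: subtract (-3/14)·f_3 from -9/7uv - ¼u + 9/4v² + 7/4v - 65 → -55/28u + 111/28v² - 11/28v - 680/7
  leading term u: no divisor's leading term divides it; move -55/28u to the remainder.
  leading term v²: no divisor's leading term divides it; move 111/28v² to the remainder.
  leading term v: no divisor's leading term divides it; move -11/28v to the remainder.
  leading term 1: no divisor's leading term divides it; move -680/7 to the remainder.
  remainder -55/28u + 111/28v² - 11/28v - 680/7 ≠ 0; add h_4 = -55/28u + 111/28v² - 11/28v - 680/7 to the basis.

S(f_1,f_3): lcm = u²v. S = 4/3u² - 4/3uv² + 17/12uv + 25u + 9/4v³ + 7/4v² - 65v.
  leading term u²: subtract (-⅓)·f_1 from 4/3u² - 4/3uv² + 17/12uv + 25u + 9/4v³ + 7/4v² - 65v → -4/3uv² + 17/12uv + 76/3u + 9/4v³ - 5/4v² - 202/3v + 260/3
  leading term uv²: subtract (-2/9v)·f_3 from -4/3uv² + 17/12uv + 76/3u + 9/4v³ - 5/4v² - 202/3v + 260/3 → -13/36uv + 76/3u + 145/36v³ - 125/36v² - 302/3v + 260/3
  leading term uv: subtract (-13/216)·f_3 from -13/36uv + 76/3u + 145/36v³ - 125/36v² - 302/3v + 260/3 → 671/27u + 145/36v³ - 323/108v² - 10937/108v + 2795/36
  leading term u: subtract (-1708/135)·h_4 from 671/27u + 145/36v³ - 323/108v² - 10937/108v + 2795/36 → 145/36v³ + 25469/540v² - 19123/180v - 124351/108
  leading term v³: no divisor's leading term divides it; move 145/36v³ to the remainder.
  leading term v²: no divisor's leading term divides it; move 25469/540v² to the remainder.
  leading term v: no divisor's leading term divides it; move -19123/180v to the remainder.
  leading term 1: no divisor's leading term divides it; move -124351/108 to the remainder.
  remainder 145/36v³ + 25469/540v² - 19123/180v - 124351/108 ≠ 0; add h_5 = 145/36v³ + 25469/540v² - 19123/180v - 124351/108 to the basis.

S(f_2,f_3): lcm = u²v. S = 4/3u² - 1/21uv² + 5/3uv + 25u.
  leading term u²: subtract (-⅓)·f_1 from 4/3u² - 1/21uv² + 5/3uv + 25u → -1/21uv² + 5/3uv + 76/3u - 3v² - 7/3v + 260/3
  leading term uv²: subtract (-1/126v)·f_3 from -1/21uv² + 5/3uv + 76/3u - 3v² - 7/3v + 260/3 → 101/63uv + 76/3u + 4/63v³ - 194/63v² - 74/21v + 260/3
  leading term uv: subtract (101/378)·f_3 from 101/63uv + 76/3u + 4/63v³ - 194/63v² - 74/21v + 260/3 → 5192/189u + 4/63v³ - 986/189v² - 23/27v + 7985/63
  leading term u: subtract (-1888/135)·h_4 from 5192/189u + 4/63v³ - 986/189v² - 23/27v + 7985/63 → 4/63v³ + 47462/945v² - 1999/315v - 33259/27
  leading term v³: subtract (16/1015)·h_5 from 4/63v³ + 47462/945v² - 1999/315v - 33259/27 → 753346/15225v² - 23707/5075v - 3695609/3045
  leading term v²: no divisor's leading term divides it; move 753346/15225v² to the remainder.
  leading term v: no divisor's leading term divides it; move -23707/5075v to the remainder.
  leading term 1: no divisor's leading term divides it; move -3695609/3045 to the remainder.
  remainder 753346/15225v² - 23707/5075v - 3695609/3045 ≠ 0; add h_6 = 753346/15225v² - 23707/5075v - 3695609/3045 to the basis.

S(f_1,h_4): lcm = u². S = 111/55uv² - ⅕uv - 2187/44u + 9/4v² + 7/4v - 65.
  leading term uv²: subtract (37/110v)·f_3 from 111/55uv² - ⅕uv - 2187/44u + 9/4v² + 7/4v - 65 → 137/55uv - 2187/44u - 148/55v³ + 247/44v² + 2297/44v - 65
  leading term uv: subtract (137/330)·f_3 from 137/55uv - 2187/44u - 148/55v³ + 247/44v² + 2297/44v - 65 → -2783/60u - 148/55v³ + 1513/660v² + 7439/132v - 30/11
  leading term u: subtract (1771/75)·h_4 from -2783/60u - 148/55v³ + 1513/660v² + 7439/132v - 30/11 → -148/55v³ - 75337/825v² + 18049/275v + 378038/165
  leading term v³: subtract (-5328/7975)·h_5 from -148/55v³ - 75337/825v² + 18049/275v + 378038/165 → -7154453/119625v² - 213099/39875v + 3310142/2175
  leading term v²: subtract (-50081171/41434030)·h_6 from -7154453/119625v² - 213099/39875v + 3310142/2175 → -455376409/41434030v + 455376409/8286806
  leading term v: no divisor's leading term divides it; move -455376409/41434030v to the remainder.
  leading term 1: no divisor's leading term divides it; move 455376409/8286806 to the remainder.
  remainder -455376409/41434030v + 455376409/8286806 ≠ 0; add h_7 = -455376409/41434030v + 455376409/8286806 to the basis.

The other S-polynomials (S(f_2,h_4), S(f_3,h_4), S(f_1,h_5), S(f_2,h_5), S(f_3,h_5), S(h_4,h_5), S(f_1,h_6), S(f_2,h_6), S(f_3,h_6), S(h_4,h_6), S(h_5,h_6), S(f_1,h_7), S(f_2,h_7), S(f_3,h_7), S(h_4,h_7), S(h_5,h_7), S(h_6,h_7)) all reduce to 0 modulo the current basis, so we have a Gröbner basis.
Inter-reduce: drop elements whose leading term is divisible by another's, tail-reduce, and make monic.
Reduced Gröbner basis: {u, v - 5}.

Since the basis is lex-ordered, v - 5 is univariate in v. Its roots are {5}. Back-substituting each root into the other basis elements fixes the other coordinates.
  v = 5: the earlier basis element becomes u = 0, giving u = 0 — point (0, 5).
Check: every point annihilates each of the original generators.
Zero-dimensionality of the ideal guarantees finitely many solutions over ℂ.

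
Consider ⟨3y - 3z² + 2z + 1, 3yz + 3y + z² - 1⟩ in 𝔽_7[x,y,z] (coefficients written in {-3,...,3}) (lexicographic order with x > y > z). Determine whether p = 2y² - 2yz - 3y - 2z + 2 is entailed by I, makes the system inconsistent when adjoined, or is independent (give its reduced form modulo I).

First compute the reduced Gröbner basis of I by Buchberger's algorithm.
f_1 = 3y - 3z² + 2z + 1, LT = y.
f_2 = 3yz + 3y + z² - 1, LT = yz.

S(f_1,f_2): lcm = yz. S = -y - z³ - 2z² - 2z - 2.
  leading term y: subtract (2)·f_1 from -y - z³ - 2z² - 2z - 2 → -z³ - 3z² + z + 3
  leading term z³: no divisor's leading term divides it; move -z³ to the remainder.
  leading term z²: no divisor's leading term divides it; move -3z² to the remainder.
  leading term z: no divisor's leading term divides it; move z to the remainder.
  leading term 1: no divisor's leading term divides it; move 3 to the remainder.
  remainder -z³ - 3z² + z + 3 ≠ 0; add h_3 = -z³ - 3z² + z + 3 to the basis.

S(f_1,h_3): leading monomials are coprime, so the S-polynomial reduces to 0 (Buchberger's first criterion).
S(f_2,h_3): lcm = yz³. S = -2yz² + yz + 3y - 2z⁴ + 2z².
  leading term yz²: subtract (-3z²)·f_1 from -2yz² + yz + 3y - 2z⁴ + 2z² → yz + 3y + 3z⁴ - z³ - 2z²
  leading term yz: subtract (-2z)·f_1 from yz + 3y + 3z⁴ - z³ - 2z² → 3y + 3z⁴ + 2z² + 2z
  leading term y: subtract (1)·f_1 from 3y + 3z⁴ + 2z² + 2z → 3z⁴ - 2z² - 1
  leading term z⁴: subtract (-3z)·h_3 from 3z⁴ - 2z² - 1 → -2z³ + z² + 2z - 1
  leading term z³: subtract (2)·h_3 from -2z³ + z² + 2z - 1 → 0
  remainder 0.

Every S-polynomial of the final basis reduces to 0, so we have a Gröbner basis.
Inter-reduce: drop elements whose leading term is divisible by another's, tail-reduce, and make monic.
Reduced Gröbner basis: {y - z² + 3z - 2, z³ + 3z² - z - 3}.
Label its elements g_1 = y - z² + 3z - 2, g_2 = z³ + 3z² - z - 3.

Reduce p = 2y² - 2yz - 3y - 2z + 2 modulo G:
  leading term y²: subtract (2y)·g_1 from 2y² - 2yz - 3y - 2z + 2 → 2yz² - yz + y - 2z + 2
  leading term yz²: subtract (2z²)·g_1 from 2yz² - yz + y - 2z + 2 → -yz + y + 2z⁴ + z³ - 3z² - 2z + 2
  leading term yz: subtract (-z)·g_1 from -yz + y + 2z⁴ + z³ - 3z² - 2z + 2 → y + 2z⁴ + 3z + 2
  leading term y: subtract (1)·g_1 from y + 2z⁴ + 3z + 2 → 2z⁴ + z² - 3
  leading term z⁴: subtract (2z)·g_2 from 2z⁴ + z² - 3 → z³ + 3z² - z - 3
  leading term z³: subtract (1)·g_2 from z³ + 3z² - z - 3 → 0
  normal form = 0.
Since the normal form is 0, p ∈ I.

The remainder on division by a Gröbner basis is unique — it is the normal form.

2y² - 2yz - 3y - 2z + 2 lies in I (it reduces to 0).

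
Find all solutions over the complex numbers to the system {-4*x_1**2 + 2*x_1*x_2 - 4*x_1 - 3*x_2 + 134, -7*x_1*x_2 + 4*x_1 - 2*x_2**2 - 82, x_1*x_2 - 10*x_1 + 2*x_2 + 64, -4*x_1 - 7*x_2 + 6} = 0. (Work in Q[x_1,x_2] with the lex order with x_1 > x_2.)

Compute a lex Gröbner basis by Buchberger's algorithm.
f_1 = -4*x_1**2 + 2*x_1*x_2 - 4*x_1 - 3*x_2 + 134, LT = x_1**2.
f_2 = -7*x_1*x_2 + 4*x_1 - 2*x_2**2 - 82, LT = x_1*x_2.
f_3 = x_1*x_2 - 10*x_1 + 2*x_2 + 64, LT = x_1*x_2.
f_4 = -4*x_1 - 7*x_2 + 6, LT = x_1.

S(f_1,f_2): lcm = x_1**2*x_2. S = 4/7*x_1**2 - 11/14*x_1*x_2**2 + x_1*x_2 - 82/7*x_1 + 3/4*x_2**2 - 67/2*x_2.
  leading term x_1**2: subtract (-1/7)·f_1 from 4/7*x_1**2 - 11/14*x_1*x_2**2 + x_1*x_2 - 82/7*x_1 + 3/4*x_2**2 - 67/2*x_2 → -11/14*x_1*x_2**2 + 9/7*x_1*x_2 - 86/7*x_1 + 3/4*x_2**2 - 475/14*x_2 + 134/7
  leading term x_1*x_2**2: subtract (11/98*x_2)·f_2 from -11/14*x_1*x_2**2 + 9/7*x_1*x_2 - 86/7*x_1 + 3/4*x_2**2 - 475/14*x_2 + 134/7 → 41/49*x_1*x_2 - 86/7*x_1 + 11/49*x_2**3 + 3/4*x_2**2 - 2423/98*x_2 + 134/7
  leading term x_1*x_2: subtract (-41/343)·f_2 from 41/49*x_1*x_2 - 86/7*x_1 + 11/49*x_2**3 + 3/4*x_2**2 - 2423/98*x_2 + 134/7 → -4050/343*x_1 + 11/49*x_2**3 + 701/1372*x_2**2 - 2423/98*x_2 + 3204/343
  leading term x_1: subtract (2025/686)·f_4 from -4050/343*x_1 + 11/49*x_2**3 + 701/1372*x_2**2 - 2423/98*x_2 + 3204/343 → 11/49*x_2**3 + 701/1372*x_2**2 - 199/49*x_2 - 2871/343
  leading term x_2**3: no divisor's leading term divides it; move 11/49*x_2**3 to the remainder.
  leading term x_2**2: no divisor's leading term divides it; move 701/1372*x_2**2 to the remainder.
  leading term x_2: no divisor's leading term divides it; move -199/49*x_2 to the remainder.
  leading term 1: no divisor's leading term divides it; move -2871/343 to the remainder.
  remainder 11/49*x_2**3 + 701/1372*x_2**2 - 199/49*x_2 - 2871/343 ≠ 0; add h_5 = 11/49*x_2**3 + 701/1372*x_2**2 - 199/49*x_2 - 2871/343 to the basis.

S(f_1,f_3): lcm = x_1**2*x_2. S = 10*x_1**2 - 1/2*x_1*x_2**2 - x_1*x_2 - 64*x_1 + 3/4*x_2**2 - 67/2*x_2.
  leading term x_1**2: subtract (-5/2)·f_1 from 10*x_1**2 - 1/2*x_1*x_2**2 - x_1*x_2 - 64*x_1 + 3/4*x_2**2 - 67/2*x_2 → -1/2*x_1*x_2**2 + 4*x_1*x_2 - 74*x_1 + 3/4*x_2**2 - 41*x_2 + 335
  leading term x_1*x_2**2: subtract (1/14*x_2)·f_2 from -1/2*x_1*x_2**2 + 4*x_1*x_2 - 74*x_1 + 3/4*x_2**2 - 41*x_2 + 335 → 26/7*x_1*x_2 - 74*x_1 + 1/7*x_2**3 + 3/4*x_2**2 - 246/7*x_2 + 335
  leading term x_1*x_2: subtract (-26/49)·f_2 from 26/7*x_1*x_2 - 74*x_1 + 1/7*x_2**3 + 3/4*x_2**2 - 246/7*x_2 + 335 → -3522/49*x_1 + 1/7*x_2**3 - 61/196*x_2**2 - 246/7*x_2 + 14283/49
  leading term x_1: subtract (1761/98)·f_4 from -3522/49*x_1 + 1/7*x_2**3 - 61/196*x_2**2 - 246/7*x_2 + 14283/49 → 1/7*x_2**3 - 61/196*x_2**2 + 1269/14*x_2 + 9000/49
  leading term x_2**3: subtract (7/11)·h_5 from 1/7*x_2**3 - 61/196*x_2**2 + 1269/14*x_2 + 9000/49 → -7/11*x_2**2 + 2051/22*x_2 + 189
  leading term x_2**2: no divisor's leading term divides it; move -7/11*x_2**2 to the remainder.
  leading term x_2: no divisor's leading term divides it; move 2051/22*x_2 to the remainder.
  leading term 1: no divisor's leading term divides it; move 189 to the remainder.
  remainder -7/11*x_2**2 + 2051/22*x_2 + 189 ≠ 0; add h_6 = -7/11*x_2**2 + 2051/22*x_2 + 189 to the basis.

S(f_1,f_4): lcm = x_1**2. S = -9/4*x_1*x_2 + 5/2*x_1 + 3/4*x_2 - 67/2.
  leading term x_1*x_2: subtract (9/28)·f_2 from -9/4*x_1*x_2 + 5/2*x_1 + 3/4*x_2 - 67/2 → 17/14*x_1 + 9/14*x_2**2 + 3/4*x_2 - 50/7
  leading term x_1: subtract (-17/56)·f_4 from 17/14*x_1 + 9/14*x_2**2 + 3/4*x_2 - 50/7 → 9/14*x_2**2 - 11/8*x_2 - 149/28
  leading term x_2**2: subtract (-99/98)·h_6 from 9/14*x_2**2 - 11/8*x_2 - 149/28 → 5197/56*x_2 + 5197/28
  leading term x_2: no divisor's leading term divides it; move 5197/56*x_2 to the remainder.
  leading term 1: no divisor's leading term divides it; move 5197/28 to the remainder.
  remainder 5197/56*x_2 + 5197/28 ≠ 0; add h_7 = 5197/56*x_2 + 5197/28 to the basis.

The other S-polynomials (S(f_2,f_3), S(f_2,f_4), S(f_3,f_4), S(f_1,h_5), S(f_2,h_5), S(f_3,h_5), S(f_4,h_5), S(f_1,h_6), S(f_2,h_6), S(f_3,h_6), S(f_4,h_6), S(h_5,h_6), S(f_1,h_7), S(f_2,h_7), S(f_3,h_7), S(f_4,h_7), S(h_5,h_7), S(h_6,h_7)) all reduce to 0 modulo the current basis, so we have a Gröbner basis.
Inter-reduce: drop elements whose leading term is divisible by another's, tail-reduce, and make monic.
Reduced Gröbner basis: {x_1 - 5, x_2 + 2}.

The lex basis is triangular: the last element involves only x_2. Solving x_2 + 2 = 0 gives x_2 ∈ {-2}; substituting each value into the earlier elements determines the remaining variables.
  x_2 = -2: the earlier basis element becomes x_1 - 5 = 0, giving x_1 = 5 — point (5, -2).
Check: every point annihilates each of the original generators.
A lex Gröbner basis triangularizes the system, enabling back-substitution.

{(5, -2)}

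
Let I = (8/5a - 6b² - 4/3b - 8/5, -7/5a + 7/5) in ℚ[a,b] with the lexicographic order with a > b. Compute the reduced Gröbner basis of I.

G = {a - 1, b² + 2/9b}

f_1 = 8/5a - 6b² - 4/3b - 8/5, LT = a.
f_2 = -7/5a + 7/5, LT = a.

S(f_1,f_2): lcm = a. S = -15/4b² - ⅚b.
  leading term b²: no divisor's leading term divides it; move -15/4b² to the remainder.
  leading term b: no divisor's leading term divides it; move -⅚b to the remainder.
  remainder -15/4b² - ⅚b ≠ 0; add g_3 = -15/4b² - ⅚b to the basis.

The other S-polynomials (S(f_1,g_3), S(f_2,g_3)) all reduce to 0 modulo the current basis, so we have a Gröbner basis.
Inter-reduce: drop elements whose leading term is divisible by another's, tail-reduce, and make monic.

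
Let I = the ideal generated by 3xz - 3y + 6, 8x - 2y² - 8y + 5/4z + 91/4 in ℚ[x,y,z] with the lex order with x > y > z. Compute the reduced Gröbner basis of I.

f_1 = 3xz - 3y + 6, LT = xz.
f_2 = 8x - 2y² - 8y + 5/4z + 91/4, LT = x.

S(f_1,f_2): lcm = xz. S = ¼y²z + yz - y - 5/32z² - 91/32z + 2.
  reduce S modulo (f_1, f_2):
  remainder ¼y²z + yz - y - 5/32z² - 91/32z + 2 ≠ 0; add g_3 = ¼y²z + yz - y - 5/32z² - 91/32z + 2 to the basis.

The other S-polynomials (S(f_1,g_3), S(f_2,g_3)) all reduce to 0 modulo the current basis, so we have a Gröbner basis.
Inter-reduce: drop elements whose leading term is divisible by another's, tail-reduce, and make monic.

G = {x - ¼y² - y + 5/32z + 91/32, y²z + 4yz - 4y - ⅝z² - 91/8z + 8}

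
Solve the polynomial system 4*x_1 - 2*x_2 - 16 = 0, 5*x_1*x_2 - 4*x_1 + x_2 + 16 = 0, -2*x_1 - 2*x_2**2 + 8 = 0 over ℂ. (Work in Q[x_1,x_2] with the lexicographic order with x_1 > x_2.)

{(4, 0)}

Compute a lex Gröbner basis by Buchberger's algorithm.
f_1 = 4*x_1 - 2*x_2 - 16, LT = x_1.
f_2 = 5*x_1*x_2 - 4*x_1 + x_2 + 16, LT = x_1*x_2.
f_3 = -2*x_1 - 2*x_2**2 + 8, LT = x_1.

S(f_1,f_2): lcm = x_1*x_2. S = 4/5*x_1 - 1/2*x_2**2 - 21/5*x_2 - 16/5.
  leading term x_1: subtract (1/5)·f_1 from 4/5*x_1 - 1/2*x_2**2 - 21/5*x_2 - 16/5 → -1/2*x_2**2 - 19/5*x_2
  leading term x_2**2: no divisor's leading term divides it; move -1/2*x_2**2 to the remainder.
  leading term x_2: no divisor's leading term divides it; move -19/5*x_2 to the remainder.
  remainder -1/2*x_2**2 - 19/5*x_2 ≠ 0; add h_4 = -1/2*x_2**2 - 19/5*x_2 to the basis.

S(f_1,f_3): lcm = x_1. S = -x_2**2 - 1/2*x_2.
  leading term x_2**2: subtract (2)·h_4 from -x_2**2 - 1/2*x_2 → 71/10*x_2
  leading term x_2: no divisor's leading term divides it; move 71/10*x_2 to the remainder.
  remainder 71/10*x_2 ≠ 0; add h_5 = 71/10*x_2 to the basis.

The other S-polynomials (S(f_2,f_3), S(f_1,h_4), S(f_2,h_4), S(f_3,h_4), S(f_1,h_5), S(f_2,h_5), S(f_3,h_5), S(h_4,h_5)) all reduce to 0 modulo the current basis, so we have a Gröbner basis.
Inter-reduce: drop elements whose leading term is divisible by another's, tail-reduce, and make monic.
Reduced Gröbner basis: {x_1 - 4, x_2}.

Since the basis is lex-ordered, x_2 is univariate in x_2. Its roots are {0}. Back-substituting each root into the other basis elements fixes the other coordinates.
  x_2 = 0: the earlier basis element becomes x_1 - 4 = 0, giving x_1 = 4 — point (4, 0).
Check: every point annihilates each of the original generators.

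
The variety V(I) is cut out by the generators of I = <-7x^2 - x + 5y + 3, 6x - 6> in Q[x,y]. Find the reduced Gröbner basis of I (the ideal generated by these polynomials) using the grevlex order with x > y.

G = {x - 1, y - 1}

f_1 = -7x^2 - x + 5y + 3, LT = x^2.
f_2 = 6x - 6, LT = x.

S(f_1,f_2): lcm = x^2. S = 8/7x - 5/7y - 3/7.
  leading term x: subtract (4/21)·f_2 from 8/7x - 5/7y - 3/7 → -5/7y + 5/7
  leading term y: no divisor's leading term divides it; move -5/7y to the remainder.
  leading term 1: no divisor's leading term divides it; move 5/7 to the remainder.
  remainder -5/7y + 5/7 ≠ 0; add g_3 = -5/7y + 5/7 to the basis.

The other S-polynomials (S(f_1,g_3), S(f_2,g_3)) all reduce to 0 modulo the current basis, so we have a Gröbner basis.
Inter-reduce: drop elements whose leading term is divisible by another's, tail-reduce, and make monic.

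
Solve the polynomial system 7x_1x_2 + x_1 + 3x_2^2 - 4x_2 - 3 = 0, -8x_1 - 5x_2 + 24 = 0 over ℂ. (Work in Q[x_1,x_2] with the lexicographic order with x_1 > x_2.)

{(3, 0), (-391/88, 131/11)}

Compute a lex Gröbner basis by Buchberger's algorithm.
f_1 = 7x_1x_2 + x_1 + 3x_2^2 - 4x_2 - 3, LT = x_1x_2.
f_2 = -8x_1 - 5x_2 + 24, LT = x_1.

S(f_1,f_2): lcm = x_1x_2. S = 1/7x_1 - 11/56x_2^2 + 17/7x_2 - 3/7.
  leading term x_1: subtract (-1/56)·f_2 from 1/7x_1 - 11/56x_2^2 + 17/7x_2 - 3/7 → -11/56x_2^2 + 131/56x_2
  leading term x_2^2: no divisor's leading term divides it; move -11/56x_2^2 to the remainder.
  leading term x_2: no divisor's leading term divides it; move 131/56x_2 to the remainder.
  remainder -11/56x_2^2 + 131/56x_2 ≠ 0; add h_3 = -11/56x_2^2 + 131/56x_2 to the basis.

S(f_1,h_3): lcm = x_1x_2^2. S = 928/77x_1x_2 + 3/7x_2^3 - 4/7x_2^2 - 3/7x_2.
  leading term x_1x_2: subtract (928/539)·f_1 from 928/77x_1x_2 + 3/7x_2^3 - 4/7x_2^2 - 3/7x_2 → -928/539x_1 + 3/7x_2^3 - 3092/539x_2^2 + 3481/539x_2 + 2784/539
  leading term x_1: subtract (116/539)·f_2 from -928/539x_1 + 3/7x_2^3 - 3092/539x_2^2 + 3481/539x_2 + 2784/539 → 3/7x_2^3 - 3092/539x_2^2 + 4061/539x_2
  leading term x_2^3: subtract (-24/11x_2)·h_3 from 3/7x_2^3 - 3092/539x_2^2 + 4061/539x_2 → -31/49x_2^2 + 4061/539x_2
  leading term x_2^2: subtract (248/77)·h_3 from -31/49x_2^2 + 4061/539x_2 → 0
  remainder 0.

S(f_2,h_3): leading monomials are coprime, so the S-polynomial reduces to 0 (Buchberger's first criterion).
Every S-polynomial of the final basis reduces to 0, so we have a Gröbner basis.
Inter-reduce: drop elements whose leading term is divisible by another's, tail-reduce, and make monic.
Reduced Gröbner basis: {x_1 + 5/8x_2 - 3, x_2^2 - 131/11x_2}.

From the last basis element, x_2^2 - 131/11x_2 = 0, so x_2 takes values in {0, 131/11}. Each choice, substituted upward through the basis, yields the corresponding point(s) of the solution set.
  x_2 = 0: the earlier basis element becomes x_1 - 3 = 0, giving x_1 = 3 — point (3, 0).
  x_2 = 131/11: the earlier basis element becomes x_1 + 391/88 = 0, giving x_1 = -391/88 — point (-391/88, 131/11).
Substituting each solution back into the original system confirms all equations vanish.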